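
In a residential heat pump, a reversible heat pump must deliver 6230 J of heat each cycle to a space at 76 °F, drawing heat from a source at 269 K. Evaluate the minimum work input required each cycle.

T_H = 76 °F → (76 − 32) × 5/9 = 24.44 °C = 297.59 K.
COP_HP = T_H/(T_H − T_C) = 297.59/28.59 = 10.4074.
W = Q_H/COP_HP = 6230/10.4074 = 598.6 J.

W_in ≈ 598.6 J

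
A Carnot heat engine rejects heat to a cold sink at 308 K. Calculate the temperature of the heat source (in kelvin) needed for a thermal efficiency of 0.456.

From η = 1 − T_C/T_H, solving for T_H gives T_H = T_C/(1 − η) = 308.00/(1 − 0.456) = 566 K.

T_H ≈ 566 K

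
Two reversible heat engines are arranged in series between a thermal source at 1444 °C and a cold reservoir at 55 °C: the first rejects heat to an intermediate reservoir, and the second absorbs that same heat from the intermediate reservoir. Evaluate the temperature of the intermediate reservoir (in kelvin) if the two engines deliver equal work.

T_H = 1444 °C → 1444 + 273.15 = 1717.15 K.
T_C = 55 °C → 55 + 273.15 = 328.15 K.
For reversible stages Q_m = Q_H·(T_m/T_H). Setting W₁ = Q_H(1 − T_m/T_H) equal to W₂ = Q_m(1 − T_C/T_m) = Q_H·(T_m − T_C)/T_H gives T_H − T_m = T_m − T_C, so T_m = (T_H + T_C)/2 = (1717.15 + 328.15)/2 = 1020 K.

T_m ≈ 1020 K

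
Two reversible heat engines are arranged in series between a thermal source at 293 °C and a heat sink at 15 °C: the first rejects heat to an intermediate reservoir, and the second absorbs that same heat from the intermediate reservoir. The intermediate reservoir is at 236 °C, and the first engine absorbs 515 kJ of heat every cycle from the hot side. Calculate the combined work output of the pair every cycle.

T_H = 293 °C → 293 + 273.15 = 566.15 K.
T_C = 15 °C → 15 + 273.15 = 288.15 K.
Two reversible stages in series are equivalent to a single Carnot engine between T_H and T_C, so η_total = 1 − T_C/T_H = 1 − 288.15/566.15 = 0.4910.
W_total = η_total · Q_H = 0.4910 × 515 = 252.9 kJ.

W_total ≈ 252.9 kJ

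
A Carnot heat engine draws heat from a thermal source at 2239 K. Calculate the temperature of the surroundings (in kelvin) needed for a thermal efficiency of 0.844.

From η = 1 − T_C/T_H, T_C = T_H·(1 − η) = 2239.00 × (1 − 0.844) = 349 K.

T_C ≈ 349 K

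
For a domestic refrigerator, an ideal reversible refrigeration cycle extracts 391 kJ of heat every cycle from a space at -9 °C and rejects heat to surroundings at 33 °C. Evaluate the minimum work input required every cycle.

W_in ≈ 62.2 kJ

T_H = 33 °C → 33 + 273.15 = 306.15 K.
T_C = -9 °C → -9 + 273.15 = 264.15 K.
Carnot COP: COP_R = T_C/(T_H − T_C) = 264.15/42.00 = 6.2893.
W = Q_C/COP_R = 391/6.2893 = 62.2 kJ.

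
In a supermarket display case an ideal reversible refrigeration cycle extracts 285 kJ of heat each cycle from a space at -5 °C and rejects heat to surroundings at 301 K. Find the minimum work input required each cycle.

T_C = -5 °C → -5 + 273.15 = 268.15 K.
The reversible coefficient of performance is COP_R = T_C/(T_H − T_C) = 268.15/32.85 = 8.1629.
W = Q_C/COP_R = 285/8.1629 = 34.9 kJ.

W_in ≈ 34.9 kJ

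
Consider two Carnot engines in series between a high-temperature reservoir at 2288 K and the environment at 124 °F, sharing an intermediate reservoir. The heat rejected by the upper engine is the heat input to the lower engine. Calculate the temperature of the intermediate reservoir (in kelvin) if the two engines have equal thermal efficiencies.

T_m ≈ 861.3 K

T_C = 124 °F → (124 − 32) × 5/9 = 51.11 °C = 324.26 K.
Equal efficiencies require 1 − T_m/T_H = 1 − T_C/T_m, i.e. T_m/T_H = T_C/T_m, so T_m = √(T_H·T_C) = √(2288.00 × 324.26) = 861.3 K.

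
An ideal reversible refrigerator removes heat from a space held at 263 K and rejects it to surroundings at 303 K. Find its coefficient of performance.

COP_R ≈ 6.575

Carnot COP: COP_R = T_C/(T_H − T_C) = 263.00/(303.00 − 263.00) = 6.575.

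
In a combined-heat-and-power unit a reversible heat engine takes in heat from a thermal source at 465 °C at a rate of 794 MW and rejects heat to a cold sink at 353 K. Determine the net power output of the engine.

Ẇ ≈ 414 MW

T_H = 465 °C → 465 + 273.15 = 738.15 K.
Carnot efficiency: η = 1 − T_C/T_H = 1 − 353.00/738.15 = 0.5218.
W = η·Q_H = 0.5218 × 794 = 414 MW.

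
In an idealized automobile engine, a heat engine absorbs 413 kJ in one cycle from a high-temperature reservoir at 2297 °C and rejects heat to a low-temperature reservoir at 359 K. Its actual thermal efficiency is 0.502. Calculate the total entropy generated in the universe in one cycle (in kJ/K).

T_H = 2297 °C → 2297 + 273.15 = 2570.15 K.
W = η·Q_H = 0.502 × 413 = 207.3 kJ, so Q_C = Q_H − W = 205.7 kJ.
Reservoir entropy changes: ΔS_H = −Q_H/T_H = −413/2570.15 = -0.1607 kJ/K and ΔS_C = +Q_C/T_C = 205.7/359.00 = 0.5729 kJ/K.
ΔS_univ = −Q_H/T_H + Q_C/T_C = 0.412 kJ/K (> 0, since η = 0.502 < η_Carnot = 0.860).

ΔS_univ ≈ 0.412 kJ/K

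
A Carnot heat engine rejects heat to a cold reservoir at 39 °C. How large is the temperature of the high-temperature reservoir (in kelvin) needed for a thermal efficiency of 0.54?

T_C = 39 °C → 39 + 273.15 = 312.15 K.
From η = 1 − T_C/T_H, solving for T_H gives T_H = T_C/(1 − η) = 312.15/(1 − 0.54) = 679 K.

T_H ≈ 679 K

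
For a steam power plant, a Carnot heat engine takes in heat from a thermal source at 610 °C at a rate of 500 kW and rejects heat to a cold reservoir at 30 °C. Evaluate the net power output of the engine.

T_H = 610 °C → 610 + 273.15 = 883.15 K.
T_C = 30 °C → 30 + 273.15 = 303.15 K.
Carnot efficiency: η = 1 − T_C/T_H = 1 − 303.15/883.15 = 0.6567.
W = η·Q_H = 0.6567 × 500 = 328 kW.

Ẇ ≈ 328 kW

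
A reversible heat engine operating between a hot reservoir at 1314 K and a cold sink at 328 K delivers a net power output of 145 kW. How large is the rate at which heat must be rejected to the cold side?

Q̇_C ≈ 48.2 kW

The Carnot efficiency is η = 1 − T_C/T_H = 1 − 328.00/1314.00 = 0.7504.
Since Q_C/Q_H = T_C/T_H and Q_H = W/η, Q_C = W·T_C/(T_H − T_C) = 145 × 328.00/986.00 = 48.2 kW.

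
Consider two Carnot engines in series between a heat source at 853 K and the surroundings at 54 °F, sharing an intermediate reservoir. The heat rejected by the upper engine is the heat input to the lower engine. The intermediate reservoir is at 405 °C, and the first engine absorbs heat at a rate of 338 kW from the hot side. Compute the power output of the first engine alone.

Ẇ₁ ≈ 69.3 kW

T_C = 54 °F → (54 − 32) × 5/9 = 12.22 °C = 285.37 K.
T_m = 405 °C → 405 + 273.15 = 678.15 K.
First-stage efficiency η₁ = 1 − T_m/T_H = 1 − 678.15/853.00 = 0.2050.
W₁ = η₁·Q_H = 0.2050 × 338 = 69.3 kW.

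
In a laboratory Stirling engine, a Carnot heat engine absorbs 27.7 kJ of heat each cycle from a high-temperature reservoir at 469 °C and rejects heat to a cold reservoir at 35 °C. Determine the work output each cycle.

T_H = 469 °C → 469 + 273.15 = 742.15 K.
T_C = 35 °C → 35 + 273.15 = 308.15 K.
Carnot efficiency: η = 1 − T_C/T_H = 1 − 308.15/742.15 = 0.5848.
W = η·Q_H = 0.5848 × 27.7 = 16.2 kJ.

W ≈ 16.2 kJ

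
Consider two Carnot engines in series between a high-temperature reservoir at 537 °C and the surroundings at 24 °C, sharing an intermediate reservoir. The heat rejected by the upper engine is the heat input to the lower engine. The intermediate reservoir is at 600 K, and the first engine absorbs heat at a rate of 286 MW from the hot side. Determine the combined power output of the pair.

T_H = 537 °C → 537 + 273.15 = 810.15 K.
T_C = 24 °C → 24 + 273.15 = 297.15 K.
Two reversible stages in series are equivalent to a single Carnot engine between T_H and T_C, so η_total = 1 − T_C/T_H = 1 − 297.15/810.15 = 0.6332.
W_total = η_total · Q_H = 0.6332 × 286 = 181.1 MW.

Ẇ_total ≈ 181.1 MW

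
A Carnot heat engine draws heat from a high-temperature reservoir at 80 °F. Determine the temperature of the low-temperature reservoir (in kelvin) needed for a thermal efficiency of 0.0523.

T_H = 80 °F → (80 − 32) × 5/9 = 26.67 °C = 299.82 K.
From η = 1 − T_C/T_H, T_C = T_H·(1 − η) = 299.82 × (1 − 0.0523) = 284 K.

T_C ≈ 284 K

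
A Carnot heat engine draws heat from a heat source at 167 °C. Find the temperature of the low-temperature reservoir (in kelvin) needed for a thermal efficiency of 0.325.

T_C ≈ 297 K

T_H = 167 °C → 167 + 273.15 = 440.15 K.
From η = 1 − T_C/T_H, T_C = T_H·(1 − η) = 440.15 × (1 − 0.325) = 297 K.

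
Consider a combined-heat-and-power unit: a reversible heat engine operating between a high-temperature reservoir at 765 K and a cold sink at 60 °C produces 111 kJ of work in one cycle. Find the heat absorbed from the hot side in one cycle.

T_C = 60 °C → 60 + 273.15 = 333.15 K.
Carnot efficiency: η = 1 − T_C/T_H = 1 − 333.15/765.00 = 0.5645.
Q_H = W/η = 111/0.5645 = 197 kJ.

Q_H ≈ 197 kJ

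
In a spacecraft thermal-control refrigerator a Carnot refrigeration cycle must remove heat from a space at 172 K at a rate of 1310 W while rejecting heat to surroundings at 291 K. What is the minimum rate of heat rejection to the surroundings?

Q̇_H ≈ 2216 W

For a reversible cycle Q_H/Q_C = T_H/T_C, so Q_H = Q_C·T_H/T_C = 1310 × 291.00/172.00 = 2216 W.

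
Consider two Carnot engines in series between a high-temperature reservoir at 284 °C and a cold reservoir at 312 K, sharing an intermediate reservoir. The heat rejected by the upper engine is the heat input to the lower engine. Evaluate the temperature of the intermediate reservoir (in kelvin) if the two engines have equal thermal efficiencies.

T_m ≈ 417 K

T_H = 284 °C → 284 + 273.15 = 557.15 K.
Equal efficiencies require 1 − T_m/T_H = 1 − T_C/T_m, i.e. T_m/T_H = T_C/T_m, so T_m = √(T_H·T_C) = √(557.15 × 312.00) = 417 K.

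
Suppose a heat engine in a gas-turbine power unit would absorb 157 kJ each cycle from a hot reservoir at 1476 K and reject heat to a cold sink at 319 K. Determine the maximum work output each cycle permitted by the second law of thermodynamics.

W_max ≈ 123 kJ

No engine can exceed the Carnot limit: η_max = 1 − T_C/T_H = 1 − 319.00/1476.00 = 0.7839.
W_max = η_max · Q_H = 0.7839 × 157 = 123 kJ.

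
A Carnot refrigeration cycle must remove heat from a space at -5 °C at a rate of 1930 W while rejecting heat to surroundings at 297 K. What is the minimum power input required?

Ẇ_in ≈ 207.6 W

T_C = -5 °C → -5 + 273.15 = 268.15 K.
The reversible coefficient of performance is COP_R = T_C/(T_H − T_C) = 268.15/28.85 = 9.2946.
W = Q_C/COP_R = 1930/9.2946 = 207.6 W.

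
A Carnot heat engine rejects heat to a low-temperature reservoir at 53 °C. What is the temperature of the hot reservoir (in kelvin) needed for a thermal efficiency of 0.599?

T_C = 53 °C → 53 + 273.15 = 326.15 K.
From η = 1 − T_C/T_H, solving for T_H gives T_H = T_C/(1 − η) = 326.15/(1 − 0.599) = 813 K.

T_H ≈ 813 K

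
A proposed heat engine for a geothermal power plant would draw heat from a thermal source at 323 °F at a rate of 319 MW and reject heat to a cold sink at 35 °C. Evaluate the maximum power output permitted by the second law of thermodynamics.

Ẇ_max ≈ 92.93 MW

T_H = 323 °F → (323 − 32) × 5/9 = 161.67 °C = 434.82 K.
T_C = 35 °C → 35 + 273.15 = 308.15 K.
The upper bound on efficiency is η_max = 1 − T_C/T_H = 1 − 308.15/434.82 = 0.2913.
W_max = η_max · Q_H = 0.2913 × 319 = 92.93 MW.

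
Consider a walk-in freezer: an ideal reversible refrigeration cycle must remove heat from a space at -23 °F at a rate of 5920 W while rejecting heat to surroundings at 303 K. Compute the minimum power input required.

T_C = -23 °F → (-23 − 32) × 5/9 = -30.56 °C = 242.59 K.
The reversible coefficient of performance is COP_R = T_C/(T_H − T_C) = 242.59/60.41 = 4.0161.
W = Q_C/COP_R = 5920/4.0161 = 1474 W.

Ẇ_in ≈ 1474 W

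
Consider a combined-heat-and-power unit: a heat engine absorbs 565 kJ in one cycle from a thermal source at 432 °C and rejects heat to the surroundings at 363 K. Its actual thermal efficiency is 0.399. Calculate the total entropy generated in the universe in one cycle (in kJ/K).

ΔS_univ ≈ 0.1342 kJ/K

T_H = 432 °C → 432 + 273.15 = 705.15 K.
W = η·Q_H = 0.399 × 565 = 225.4 kJ, so Q_C = Q_H − W = 339.6 kJ.
The hot reservoir loses entropy Q_H/T_H = 565/705.15 = 0.8012 kJ/K; the cold reservoir gains Q_C/T_C = 339.6/363.00 = 0.9354 kJ/K.
ΔS_univ = −Q_H/T_H + Q_C/T_C = 0.1342 kJ/K (> 0, since η = 0.399 < η_Carnot = 0.485).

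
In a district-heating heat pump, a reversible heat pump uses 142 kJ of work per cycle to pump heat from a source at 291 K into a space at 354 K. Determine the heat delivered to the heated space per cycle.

The Carnot heat-pump COP is COP_HP = T_H/(T_H − T_C) = 354.00/63.00 = 5.6190.
Q_H = COP_HP · W = 5.6190 × 142 = 797.9 kJ.

Q_H ≈ 797.9 kJ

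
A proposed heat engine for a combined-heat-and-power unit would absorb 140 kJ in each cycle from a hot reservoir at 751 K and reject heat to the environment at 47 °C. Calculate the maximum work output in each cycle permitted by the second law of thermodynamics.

W_max ≈ 80.3 kJ

T_C = 47 °C → 47 + 273.15 = 320.15 K.
By the Carnot theorem, η_max = 1 − T_C/T_H = 1 − 320.15/751.00 = 0.5737.
W_max = η_max · Q_H = 0.5737 × 140 = 80.3 kJ.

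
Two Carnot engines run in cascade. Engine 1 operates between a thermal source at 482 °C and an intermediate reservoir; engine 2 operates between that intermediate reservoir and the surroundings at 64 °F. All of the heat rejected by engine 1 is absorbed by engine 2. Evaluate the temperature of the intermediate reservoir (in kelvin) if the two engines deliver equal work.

T_H = 482 °C → 482 + 273.15 = 755.15 K.
T_C = 64 °F → (64 − 32) × 5/9 = 17.78 °C = 290.93 K.
For reversible stages Q_m = Q_H·(T_m/T_H). Setting W₁ = Q_H(1 − T_m/T_H) equal to W₂ = Q_m(1 − T_C/T_m) = Q_H·(T_m − T_C)/T_H gives T_H − T_m = T_m − T_C, so T_m = (T_H + T_C)/2 = (755.15 + 290.93)/2 = 523.0 K.

T_m ≈ 523.0 K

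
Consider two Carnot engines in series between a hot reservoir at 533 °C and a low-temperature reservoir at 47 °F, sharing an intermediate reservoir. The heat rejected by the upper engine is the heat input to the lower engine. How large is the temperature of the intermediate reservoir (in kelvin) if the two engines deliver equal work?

T_H = 533 °C → 533 + 273.15 = 806.15 K.
T_C = 47 °F → (47 − 32) × 5/9 = 8.33 °C = 281.48 K.
For reversible stages Q_m = Q_H·(T_m/T_H). Setting W₁ = Q_H(1 − T_m/T_H) equal to W₂ = Q_m(1 − T_C/T_m) = Q_H·(T_m − T_C)/T_H gives T_H − T_m = T_m − T_C, so T_m = (T_H + T_C)/2 = (806.15 + 281.48)/2 = 543.8 K.

T_m ≈ 543.8 K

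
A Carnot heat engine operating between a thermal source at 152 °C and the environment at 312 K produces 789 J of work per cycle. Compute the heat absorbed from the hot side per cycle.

T_H = 152 °C → 152 + 273.15 = 425.15 K.
η_rev = 1 − T_C/T_H = 1 − 312.00/425.15 = 0.2661.
Q_H = W/η = 789/0.2661 = 2965 J.

Q_H ≈ 2965 J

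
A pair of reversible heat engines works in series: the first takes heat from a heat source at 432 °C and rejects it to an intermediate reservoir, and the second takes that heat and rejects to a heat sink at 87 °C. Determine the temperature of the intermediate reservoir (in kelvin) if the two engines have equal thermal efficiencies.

T_m ≈ 503.9 K

T_H = 432 °C → 432 + 273.15 = 705.15 K.
T_C = 87 °C → 87 + 273.15 = 360.15 K.
Equal efficiencies require 1 − T_m/T_H = 1 − T_C/T_m, i.e. T_m/T_H = T_C/T_m, so T_m = √(T_H·T_C) = √(705.15 × 360.15) = 503.9 K.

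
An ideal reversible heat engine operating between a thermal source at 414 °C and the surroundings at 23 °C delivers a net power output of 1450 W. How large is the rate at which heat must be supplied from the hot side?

T_H = 414 °C → 414 + 273.15 = 687.15 K.
T_C = 23 °C → 23 + 273.15 = 296.15 K.
For a reversible engine, η = 1 − T_C/T_H = 1 − 296.15/687.15 = 0.5690.
Q_H = W/η = 1450/0.5690 = 2550 W.

Q̇_H ≈ 2550 W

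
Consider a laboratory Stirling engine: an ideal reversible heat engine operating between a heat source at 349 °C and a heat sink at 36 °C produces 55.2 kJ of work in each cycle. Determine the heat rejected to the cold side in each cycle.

Q_C ≈ 54.5 kJ

T_H = 349 °C → 349 + 273.15 = 622.15 K.
T_C = 36 °C → 36 + 273.15 = 309.15 K.
Carnot efficiency: η = 1 − T_C/T_H = 1 − 309.15/622.15 = 0.5031.
Since Q_C/Q_H = T_C/T_H and Q_H = W/η, Q_C = W·T_C/(T_H − T_C) = 55.2 × 309.15/313.00 = 54.5 kJ.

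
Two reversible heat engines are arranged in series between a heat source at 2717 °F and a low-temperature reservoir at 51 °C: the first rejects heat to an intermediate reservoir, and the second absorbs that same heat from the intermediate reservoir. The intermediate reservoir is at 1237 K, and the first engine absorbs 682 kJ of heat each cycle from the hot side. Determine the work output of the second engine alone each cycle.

T_H = 2717 °F → (2717 − 32) × 5/9 = 1491.67 °C = 1764.82 K.
T_C = 51 °C → 51 + 273.15 = 324.15 K.
Heat entering the second stage: Q_m = Q_H·(T_m/T_H) = 682 × 1237.00/1764.82 = 478 kJ.
Second-stage efficiency η₂ = 1 − T_C/T_m = 1 − 324.15/1237.00 = 0.7380, so W₂ = η₂·Q_m = 353 kJ.

W₂ ≈ 353 kJ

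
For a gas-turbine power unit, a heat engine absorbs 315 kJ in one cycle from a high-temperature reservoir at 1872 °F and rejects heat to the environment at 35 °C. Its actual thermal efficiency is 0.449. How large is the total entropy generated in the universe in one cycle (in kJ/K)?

ΔS_univ ≈ 0.320 kJ/K

T_H = 1872 °F → (1872 − 32) × 5/9 = 1022.22 °C = 1295.37 K.
T_C = 35 °C → 35 + 273.15 = 308.15 K.
W = η·Q_H = 0.449 × 315 = 141.4 kJ, so Q_C = Q_H − W = 173.6 kJ.
Entropy balance on the reservoirs: −Q_H/T_H = -0.2432 kJ/K, +Q_C/T_C = 0.5632 kJ/K.
ΔS_univ = −Q_H/T_H + Q_C/T_C = 0.320 kJ/K (> 0, since η = 0.449 < η_Carnot = 0.762).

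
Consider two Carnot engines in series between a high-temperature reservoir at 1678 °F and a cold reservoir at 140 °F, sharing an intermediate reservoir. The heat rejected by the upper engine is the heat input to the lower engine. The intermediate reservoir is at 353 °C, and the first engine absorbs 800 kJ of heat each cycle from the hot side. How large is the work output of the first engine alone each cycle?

W₁ ≈ 378 kJ

T_H = 1678 °F → (1678 − 32) × 5/9 = 914.44 °C = 1187.59 K.
T_C = 140 °F → (140 − 32) × 5/9 = 60.00 °C = 333.15 K.
T_m = 353 °C → 353 + 273.15 = 626.15 K.
First-stage efficiency η₁ = 1 − T_m/T_H = 1 − 626.15/1187.59 = 0.4728.
W₁ = η₁·Q_H = 0.4728 × 800 = 378 kJ.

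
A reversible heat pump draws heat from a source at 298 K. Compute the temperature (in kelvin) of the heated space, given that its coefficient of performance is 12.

COP_HP = T_H/(T_H − T_C) ⇒ T_H = T_C·COP_HP/(COP_HP − 1) = 298.00 × 12/(12 − 1) = 325.1 K.

T_H ≈ 325.1 K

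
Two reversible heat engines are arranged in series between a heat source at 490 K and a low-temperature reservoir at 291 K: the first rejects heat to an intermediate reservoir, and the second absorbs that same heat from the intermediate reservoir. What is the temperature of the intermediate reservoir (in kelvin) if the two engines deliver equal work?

T_m ≈ 390 K

For reversible stages Q_m = Q_H·(T_m/T_H). Setting W₁ = Q_H(1 − T_m/T_H) equal to W₂ = Q_m(1 − T_C/T_m) = Q_H·(T_m − T_C)/T_H gives T_H − T_m = T_m − T_C, so T_m = (T_H + T_C)/2 = (490.00 + 291.00)/2 = 390 K.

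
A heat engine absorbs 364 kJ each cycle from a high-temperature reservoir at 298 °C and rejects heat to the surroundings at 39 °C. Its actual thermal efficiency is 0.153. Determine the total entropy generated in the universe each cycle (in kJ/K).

T_H = 298 °C → 298 + 273.15 = 571.15 K.
T_C = 39 °C → 39 + 273.15 = 312.15 K.
W = η·Q_H = 0.153 × 364 = 55.69 kJ, so Q_C = Q_H − W = 308.3 kJ.
Reservoir entropy changes: ΔS_H = −Q_H/T_H = −364/571.15 = -0.6373 kJ/K and ΔS_C = +Q_C/T_C = 308.3/312.15 = 0.9877 kJ/K.
ΔS_univ = −Q_H/T_H + Q_C/T_C = 0.3504 kJ/K (> 0, since η = 0.153 < η_Carnot = 0.453).

ΔS_univ ≈ 0.3504 kJ/K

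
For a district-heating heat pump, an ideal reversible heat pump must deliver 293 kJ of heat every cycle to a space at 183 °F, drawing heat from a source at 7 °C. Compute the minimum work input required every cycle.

W_in ≈ 63.10 kJ

T_H = 183 °F → (183 − 32) × 5/9 = 83.89 °C = 357.04 K.
T_C = 7 °C → 7 + 273.15 = 280.15 K.
The Carnot heat-pump COP is COP_HP = T_H/(T_H − T_C) = 357.04/76.89 = 4.6436.
W = Q_H/COP_HP = 293/4.6436 = 63.10 kJ.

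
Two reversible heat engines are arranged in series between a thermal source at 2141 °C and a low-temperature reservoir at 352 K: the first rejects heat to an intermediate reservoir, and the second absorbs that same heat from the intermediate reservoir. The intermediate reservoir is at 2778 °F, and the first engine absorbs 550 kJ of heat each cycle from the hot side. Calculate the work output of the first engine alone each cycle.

W₁ ≈ 140.2 kJ

T_H = 2141 °C → 2141 + 273.15 = 2414.15 K.
T_m = 2778 °F → (2778 − 32) × 5/9 = 1525.56 °C = 1798.71 K.
First-stage efficiency η₁ = 1 − T_m/T_H = 1 − 1798.71/2414.15 = 0.2549.
W₁ = η₁·Q_H = 0.2549 × 550 = 140.2 kJ.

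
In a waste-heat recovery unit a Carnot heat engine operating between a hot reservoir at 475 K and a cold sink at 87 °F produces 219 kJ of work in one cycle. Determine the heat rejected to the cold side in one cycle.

Q_C ≈ 388.3 kJ

T_C = 87 °F → (87 − 32) × 5/9 = 30.56 °C = 303.71 K.
Carnot efficiency: η = 1 − T_C/T_H = 1 − 303.71/475.00 = 0.3606.
Since Q_C/Q_H = T_C/T_H and Q_H = W/η, Q_C = W·T_C/(T_H − T_C) = 219 × 303.71/171.29 = 388.3 kJ.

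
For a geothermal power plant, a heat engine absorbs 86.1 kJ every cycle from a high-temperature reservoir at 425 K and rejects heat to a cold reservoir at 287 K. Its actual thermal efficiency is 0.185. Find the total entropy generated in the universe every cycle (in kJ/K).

W = η·Q_H = 0.185 × 86.1 = 15.93 kJ, so Q_C = Q_H − W = 70.17 kJ.
Entropy balance on the reservoirs: −Q_H/T_H = -0.2026 kJ/K, +Q_C/T_C = 0.2445 kJ/K.
ΔS_univ = −Q_H/T_H + Q_C/T_C = 0.0419 kJ/K (> 0, since η = 0.185 < η_Carnot = 0.325).

ΔS_univ ≈ 0.0419 kJ/K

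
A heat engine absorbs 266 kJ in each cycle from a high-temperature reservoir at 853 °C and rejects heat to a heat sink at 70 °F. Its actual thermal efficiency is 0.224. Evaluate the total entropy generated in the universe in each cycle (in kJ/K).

T_H = 853 °C → 853 + 273.15 = 1126.15 K.
T_C = 70 °F → (70 − 32) × 5/9 = 21.11 °C = 294.26 K.
W = η·Q_H = 0.224 × 266 = 59.58 kJ, so Q_C = Q_H − W = 206.4 kJ.
Entropy balance on the reservoirs: −Q_H/T_H = -0.2362 kJ/K, +Q_C/T_C = 0.7015 kJ/K.
ΔS_univ = −Q_H/T_H + Q_C/T_C = 0.465 kJ/K (> 0, since η = 0.224 < η_Carnot = 0.739).

ΔS_univ ≈ 0.465 kJ/K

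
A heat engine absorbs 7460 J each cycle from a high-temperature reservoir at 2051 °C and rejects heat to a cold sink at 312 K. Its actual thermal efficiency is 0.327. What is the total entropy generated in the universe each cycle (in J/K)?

T_H = 2051 °C → 2051 + 273.15 = 2324.15 K.
W = η·Q_H = 0.327 × 7460 = 2439 J, so Q_C = Q_H − W = 5021 J.
Entropy balance on the reservoirs: −Q_H/T_H = -3.210 J/K, +Q_C/T_C = 16.09 J/K.
ΔS_univ = −Q_H/T_H + Q_C/T_C = 12.88 J/K (> 0, since η = 0.327 < η_Carnot = 0.866).

ΔS_univ ≈ 12.88 J/K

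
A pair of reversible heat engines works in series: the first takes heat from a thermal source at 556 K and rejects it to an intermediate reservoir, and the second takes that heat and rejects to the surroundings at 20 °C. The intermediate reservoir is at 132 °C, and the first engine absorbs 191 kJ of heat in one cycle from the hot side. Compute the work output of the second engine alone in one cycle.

T_C = 20 °C → 20 + 273.15 = 293.15 K.
T_m = 132 °C → 132 + 273.15 = 405.15 K.
Heat entering the second stage: Q_m = Q_H·(T_m/T_H) = 191 × 405.15/556.00 = 139.2 kJ.
Second-stage efficiency η₂ = 1 − T_C/T_m = 1 − 293.15/405.15 = 0.2764, so W₂ = η₂·Q_m = 38.47 kJ.

W₂ ≈ 38.47 kJ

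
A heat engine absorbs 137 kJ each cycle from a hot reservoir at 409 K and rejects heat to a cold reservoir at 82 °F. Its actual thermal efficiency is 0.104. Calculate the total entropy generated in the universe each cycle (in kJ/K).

ΔS_univ ≈ 0.0729 kJ/K

T_C = 82 °F → (82 − 32) × 5/9 = 27.78 °C = 300.93 K.
W = η·Q_H = 0.104 × 137 = 14.25 kJ, so Q_C = Q_H − W = 122.8 kJ.
Reservoir entropy changes: ΔS_H = −Q_H/T_H = −137/409.00 = -0.3350 kJ/K and ΔS_C = +Q_C/T_C = 122.8/300.93 = 0.4079 kJ/K.
ΔS_univ = −Q_H/T_H + Q_C/T_C = 0.0729 kJ/K (> 0, since η = 0.104 < η_Carnot = 0.264).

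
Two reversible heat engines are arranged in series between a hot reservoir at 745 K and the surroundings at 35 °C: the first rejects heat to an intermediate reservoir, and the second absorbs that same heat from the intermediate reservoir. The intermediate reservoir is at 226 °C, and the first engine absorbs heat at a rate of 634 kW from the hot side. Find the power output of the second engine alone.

Ẇ₂ ≈ 163 kW

T_C = 35 °C → 35 + 273.15 = 308.15 K.
T_m = 226 °C → 226 + 273.15 = 499.15 K.
Heat entering the second stage: Q_m = Q_H·(T_m/T_H) = 634 × 499.15/745.00 = 425 kW.
Second-stage efficiency η₂ = 1 − T_C/T_m = 1 − 308.15/499.15 = 0.3827, so W₂ = η₂·Q_m = 163 kW.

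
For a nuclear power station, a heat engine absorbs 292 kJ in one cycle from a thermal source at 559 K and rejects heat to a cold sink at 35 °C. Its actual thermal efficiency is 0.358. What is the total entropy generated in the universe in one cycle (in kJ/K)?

T_C = 35 °C → 35 + 273.15 = 308.15 K.
W = η·Q_H = 0.358 × 292 = 104.5 kJ, so Q_C = Q_H − W = 187.5 kJ.
Entropy balance on the reservoirs: −Q_H/T_H = -0.5224 kJ/K, +Q_C/T_C = 0.6084 kJ/K.
ΔS_univ = −Q_H/T_H + Q_C/T_C = 0.08599 kJ/K (> 0, since η = 0.358 < η_Carnot = 0.449).

ΔS_univ ≈ 0.08599 kJ/K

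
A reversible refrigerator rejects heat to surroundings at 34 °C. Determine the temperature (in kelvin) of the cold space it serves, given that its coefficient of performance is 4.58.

T_H = 34 °C → 34 + 273.15 = 307.15 K.
COP_R = T_C/(T_H − T_C) ⇒ T_C = T_H·COP_R/(1 + COP_R) = 307.15 × 4.58/(1 + 4.58) = 252 K.

T_C ≈ 252 K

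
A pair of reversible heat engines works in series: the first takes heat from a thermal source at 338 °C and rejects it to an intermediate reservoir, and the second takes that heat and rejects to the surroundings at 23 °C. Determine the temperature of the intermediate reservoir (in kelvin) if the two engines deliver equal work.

T_m ≈ 454 K

T_H = 338 °C → 338 + 273.15 = 611.15 K.
T_C = 23 °C → 23 + 273.15 = 296.15 K.
For reversible stages Q_m = Q_H·(T_m/T_H). Setting W₁ = Q_H(1 − T_m/T_H) equal to W₂ = Q_m(1 − T_C/T_m) = Q_H·(T_m − T_C)/T_H gives T_H − T_m = T_m − T_C, so T_m = (T_H + T_C)/2 = (611.15 + 296.15)/2 = 454 K.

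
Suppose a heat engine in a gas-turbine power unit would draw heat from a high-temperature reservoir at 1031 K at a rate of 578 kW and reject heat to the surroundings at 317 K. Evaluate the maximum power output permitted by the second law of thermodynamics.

The upper bound on efficiency is η_max = 1 − T_C/T_H = 1 − 317.00/1031.00 = 0.6925.
W_max = η_max · Q_H = 0.6925 × 578 = 400 kW.

Ẇ_max ≈ 400 kW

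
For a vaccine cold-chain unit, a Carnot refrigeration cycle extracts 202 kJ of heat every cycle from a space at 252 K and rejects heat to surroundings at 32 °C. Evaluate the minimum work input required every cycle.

W_in ≈ 42.60 kJ

T_H = 32 °C → 32 + 273.15 = 305.15 K.
The reversible coefficient of performance is COP_R = T_C/(T_H − T_C) = 252.00/53.15 = 4.7413.
W = Q_C/COP_R = 202/4.7413 = 42.60 kJ.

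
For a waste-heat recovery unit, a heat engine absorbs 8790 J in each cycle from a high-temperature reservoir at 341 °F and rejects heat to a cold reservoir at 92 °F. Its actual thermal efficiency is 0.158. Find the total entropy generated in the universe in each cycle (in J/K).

T_H = 341 °F → (341 − 32) × 5/9 = 171.67 °C = 444.82 K.
T_C = 92 °F → (92 − 32) × 5/9 = 33.33 °C = 306.48 K.
W = η·Q_H = 0.158 × 8790 = 1389 J, so Q_C = Q_H − W = 7401 J.
Entropy balance on the reservoirs: −Q_H/T_H = -19.76 J/K, +Q_C/T_C = 24.15 J/K.
ΔS_univ = −Q_H/T_H + Q_C/T_C = 4.388 J/K (> 0, since η = 0.158 < η_Carnot = 0.311).

ΔS_univ ≈ 4.388 J/K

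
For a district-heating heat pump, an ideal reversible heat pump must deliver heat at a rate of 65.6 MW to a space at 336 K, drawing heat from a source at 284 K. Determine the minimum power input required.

Ẇ_in ≈ 10.2 MW

For a reversible heat pump, COP_HP = T_H/(T_H − T_C) = 336.00/52.00 = 6.4615.
W = Q_H/COP_HP = 65.6/6.4615 = 10.2 MW.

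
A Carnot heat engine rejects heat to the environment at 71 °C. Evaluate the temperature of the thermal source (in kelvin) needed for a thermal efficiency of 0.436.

T_C = 71 °C → 71 + 273.15 = 344.15 K.
From η = 1 − T_C/T_H, solving for T_H gives T_H = T_C/(1 − η) = 344.15/(1 − 0.436) = 610.2 K.

T_H ≈ 610.2 K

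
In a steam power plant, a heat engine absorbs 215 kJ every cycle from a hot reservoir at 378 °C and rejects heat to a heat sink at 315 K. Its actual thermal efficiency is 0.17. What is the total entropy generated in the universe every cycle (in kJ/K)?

T_H = 378 °C → 378 + 273.15 = 651.15 K.
W = η·Q_H = 0.17 × 215 = 36.55 kJ, so Q_C = Q_H − W = 178.4 kJ.
The hot reservoir loses entropy Q_H/T_H = 215/651.15 = 0.3302 kJ/K; the cold reservoir gains Q_C/T_C = 178.4/315.00 = 0.5665 kJ/K.
ΔS_univ = −Q_H/T_H + Q_C/T_C = 0.236 kJ/K (> 0, since η = 0.17 < η_Carnot = 0.516).

ΔS_univ ≈ 0.236 kJ/K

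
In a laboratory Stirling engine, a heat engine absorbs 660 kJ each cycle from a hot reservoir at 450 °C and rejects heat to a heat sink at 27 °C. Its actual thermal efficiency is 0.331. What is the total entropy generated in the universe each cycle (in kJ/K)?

T_H = 450 °C → 450 + 273.15 = 723.15 K.
T_C = 27 °C → 27 + 273.15 = 300.15 K.
W = η·Q_H = 0.331 × 660 = 218.5 kJ, so Q_C = Q_H − W = 441.5 kJ.
Entropy balance on the reservoirs: −Q_H/T_H = -0.9127 kJ/K, +Q_C/T_C = 1.471 kJ/K.
ΔS_univ = −Q_H/T_H + Q_C/T_C = 0.558 kJ/K (> 0, since η = 0.331 < η_Carnot = 0.585).

ΔS_univ ≈ 0.558 kJ/K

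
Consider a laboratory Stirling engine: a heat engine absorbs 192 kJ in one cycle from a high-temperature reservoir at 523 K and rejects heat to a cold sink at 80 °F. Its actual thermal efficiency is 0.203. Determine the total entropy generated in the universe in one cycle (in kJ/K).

T_C = 80 °F → (80 − 32) × 5/9 = 26.67 °C = 299.82 K.
W = η·Q_H = 0.203 × 192 = 38.98 kJ, so Q_C = Q_H − W = 153.0 kJ.
Reservoir entropy changes: ΔS_H = −Q_H/T_H = −192/523.00 = -0.3671 kJ/K and ΔS_C = +Q_C/T_C = 153.0/299.82 = 0.5104 kJ/K.
ΔS_univ = −Q_H/T_H + Q_C/T_C = 0.143 kJ/K (> 0, since η = 0.203 < η_Carnot = 0.427).

ΔS_univ ≈ 0.143 kJ/K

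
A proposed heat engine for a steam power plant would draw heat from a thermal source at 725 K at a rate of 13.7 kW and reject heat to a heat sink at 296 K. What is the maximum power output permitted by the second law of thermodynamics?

By the Carnot theorem, η_max = 1 − T_C/T_H = 1 − 296.00/725.00 = 0.5917.
W_max = η_max · Q_H = 0.5917 × 13.7 = 8.11 kW.

Ẇ_max ≈ 8.11 kW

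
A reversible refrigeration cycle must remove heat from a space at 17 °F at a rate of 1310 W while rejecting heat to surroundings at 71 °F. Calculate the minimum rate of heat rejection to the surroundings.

Q̇_H ≈ 1458 W

T_H = 71 °F → (71 − 32) × 5/9 = 21.67 °C = 294.82 K.
T_C = 17 °F → (17 − 32) × 5/9 = -8.33 °C = 264.82 K.
For a reversible cycle Q_H/Q_C = T_H/T_C, so Q_H = Q_C·T_H/T_C = 1310 × 294.82/264.82 = 1458 W.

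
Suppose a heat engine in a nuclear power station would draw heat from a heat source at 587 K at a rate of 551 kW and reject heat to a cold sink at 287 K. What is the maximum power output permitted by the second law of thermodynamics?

Ẇ_max ≈ 281.6 kW

No engine can exceed the Carnot limit: η_max = 1 − T_C/T_H = 1 − 287.00/587.00 = 0.5111.
W_max = η_max · Q_H = 0.5111 × 551 = 281.6 kW.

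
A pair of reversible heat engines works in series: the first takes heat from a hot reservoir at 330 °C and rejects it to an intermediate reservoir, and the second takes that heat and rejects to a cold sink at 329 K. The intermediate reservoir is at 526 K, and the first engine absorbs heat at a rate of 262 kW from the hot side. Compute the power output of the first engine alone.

Ẇ₁ ≈ 33.5 kW

T_H = 330 °C → 330 + 273.15 = 603.15 K.
First-stage efficiency η₁ = 1 − T_m/T_H = 1 − 526.00/603.15 = 0.1279.
W₁ = η₁·Q_H = 0.1279 × 262 = 33.5 kW.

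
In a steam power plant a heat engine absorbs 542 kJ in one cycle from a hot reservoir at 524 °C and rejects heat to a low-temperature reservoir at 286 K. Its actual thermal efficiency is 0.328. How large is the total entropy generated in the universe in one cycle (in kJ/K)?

ΔS_univ ≈ 0.594 kJ/K

T_H = 524 °C → 524 + 273.15 = 797.15 K.
W = η·Q_H = 0.328 × 542 = 177.8 kJ, so Q_C = Q_H − W = 364.2 kJ.
The hot reservoir loses entropy Q_H/T_H = 542/797.15 = 0.6799 kJ/K; the cold reservoir gains Q_C/T_C = 364.2/286.00 = 1.274 kJ/K.
ΔS_univ = −Q_H/T_H + Q_C/T_C = 0.594 kJ/K (> 0, since η = 0.328 < η_Carnot = 0.641).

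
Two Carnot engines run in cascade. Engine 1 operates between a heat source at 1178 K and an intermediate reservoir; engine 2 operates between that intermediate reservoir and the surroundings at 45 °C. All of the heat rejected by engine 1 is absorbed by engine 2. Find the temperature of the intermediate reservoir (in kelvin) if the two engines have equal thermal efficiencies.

T_C = 45 °C → 45 + 273.15 = 318.15 K.
Equal efficiencies require 1 − T_m/T_H = 1 − T_C/T_m, i.e. T_m/T_H = T_C/T_m, so T_m = √(T_H·T_C) = √(1178.00 × 318.15) = 612.2 K.

T_m ≈ 612.2 K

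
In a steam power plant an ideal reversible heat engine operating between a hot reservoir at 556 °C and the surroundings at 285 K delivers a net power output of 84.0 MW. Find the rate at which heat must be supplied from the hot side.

Q̇_H ≈ 128 MW

T_H = 556 °C → 556 + 273.15 = 829.15 K.
For a reversible engine, η = 1 − T_C/T_H = 1 − 285.00/829.15 = 0.6563.
Q_H = W/η = 84.0/0.6563 = 128 MW.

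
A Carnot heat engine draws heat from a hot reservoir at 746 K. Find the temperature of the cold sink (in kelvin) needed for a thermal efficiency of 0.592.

From η = 1 − T_C/T_H, T_C = T_H·(1 − η) = 746.00 × (1 − 0.592) = 304 K.

T_C ≈ 304 K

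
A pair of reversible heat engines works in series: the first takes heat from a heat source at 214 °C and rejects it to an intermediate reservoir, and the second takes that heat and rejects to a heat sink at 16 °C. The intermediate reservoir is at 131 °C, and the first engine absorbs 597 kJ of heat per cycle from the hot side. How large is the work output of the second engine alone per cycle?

W₂ ≈ 141 kJ

T_H = 214 °C → 214 + 273.15 = 487.15 K.
T_C = 16 °C → 16 + 273.15 = 289.15 K.
T_m = 131 °C → 131 + 273.15 = 404.15 K.
Heat entering the second stage: Q_m = Q_H·(T_m/T_H) = 597 × 404.15/487.15 = 495 kJ.
Second-stage efficiency η₂ = 1 − T_C/T_m = 1 − 289.15/404.15 = 0.2845, so W₂ = η₂·Q_m = 141 kJ.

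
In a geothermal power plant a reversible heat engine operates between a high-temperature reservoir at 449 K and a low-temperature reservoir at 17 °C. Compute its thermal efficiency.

T_C = 17 °C → 17 + 273.15 = 290.15 K.
Since the cycle is reversible, η = 1 − T_C/T_H = 1 − 290.15/449.00 = 0.354.

η ≈ 0.354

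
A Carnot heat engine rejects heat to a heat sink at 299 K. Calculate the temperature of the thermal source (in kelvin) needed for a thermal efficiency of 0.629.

T_H ≈ 806 K

From η = 1 − T_C/T_H, solving for T_H gives T_H = T_C/(1 − η) = 299.00/(1 − 0.629) = 806 K.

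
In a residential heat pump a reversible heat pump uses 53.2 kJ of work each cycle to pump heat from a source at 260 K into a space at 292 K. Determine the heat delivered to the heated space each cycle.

Q_H ≈ 485 kJ

Reversible heating COP: COP_HP = T_H/(T_H − T_C) = 292.00/32.00 = 9.1250.
Q_H = COP_HP · W = 9.1250 × 53.2 = 485 kJ.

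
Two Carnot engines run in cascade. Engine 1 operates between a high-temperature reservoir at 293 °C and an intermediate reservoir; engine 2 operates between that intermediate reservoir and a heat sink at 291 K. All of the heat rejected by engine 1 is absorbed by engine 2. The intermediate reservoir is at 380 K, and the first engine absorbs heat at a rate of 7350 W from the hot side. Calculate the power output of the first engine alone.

Ẇ₁ ≈ 2420 W

T_H = 293 °C → 293 + 273.15 = 566.15 K.
First-stage efficiency η₁ = 1 − T_m/T_H = 1 − 380.00/566.15 = 0.3288.
W₁ = η₁·Q_H = 0.3288 × 7350 = 2420 W.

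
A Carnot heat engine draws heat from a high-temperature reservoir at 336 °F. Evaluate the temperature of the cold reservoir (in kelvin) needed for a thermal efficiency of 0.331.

T_H = 336 °F → (336 − 32) × 5/9 = 168.89 °C = 442.04 K.
From η = 1 − T_C/T_H, T_C = T_H·(1 − η) = 442.04 × (1 − 0.331) = 296 K.

T_C ≈ 296 K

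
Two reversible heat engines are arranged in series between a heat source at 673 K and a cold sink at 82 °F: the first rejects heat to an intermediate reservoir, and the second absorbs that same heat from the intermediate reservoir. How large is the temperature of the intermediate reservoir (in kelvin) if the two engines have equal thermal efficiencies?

T_C = 82 °F → (82 − 32) × 5/9 = 27.78 °C = 300.93 K.
Equal efficiencies require 1 − T_m/T_H = 1 − T_C/T_m, i.e. T_m/T_H = T_C/T_m, so T_m = √(T_H·T_C) = √(673.00 × 300.93) = 450 K.

T_m ≈ 450 K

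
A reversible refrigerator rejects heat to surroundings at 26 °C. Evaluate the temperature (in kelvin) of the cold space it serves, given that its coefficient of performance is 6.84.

T_H = 26 °C → 26 + 273.15 = 299.15 K.
COP_R = T_C/(T_H − T_C) ⇒ T_C = T_H·COP_R/(1 + COP_R) = 299.15 × 6.84/(1 + 6.84) = 261.0 K.

T_C ≈ 261.0 K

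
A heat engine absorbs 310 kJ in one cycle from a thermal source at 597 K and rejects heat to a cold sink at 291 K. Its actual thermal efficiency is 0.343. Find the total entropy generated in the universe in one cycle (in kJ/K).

ΔS_univ ≈ 0.181 kJ/K

W = η·Q_H = 0.343 × 310 = 106.3 kJ, so Q_C = Q_H − W = 203.7 kJ.
Reservoir entropy changes: ΔS_H = −Q_H/T_H = −310/597.00 = -0.5193 kJ/K and ΔS_C = +Q_C/T_C = 203.7/291.00 = 0.6999 kJ/K.
ΔS_univ = −Q_H/T_H + Q_C/T_C = 0.181 kJ/K (> 0, since η = 0.343 < η_Carnot = 0.513).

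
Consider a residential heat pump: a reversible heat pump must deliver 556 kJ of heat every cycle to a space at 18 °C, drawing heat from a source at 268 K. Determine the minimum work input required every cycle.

W_in ≈ 44.2 kJ

T_H = 18 °C → 18 + 273.15 = 291.15 K.
The Carnot heat-pump COP is COP_HP = T_H/(T_H − T_C) = 291.15/23.15 = 12.5767.
W = Q_H/COP_HP = 556/12.5767 = 44.2 kJ.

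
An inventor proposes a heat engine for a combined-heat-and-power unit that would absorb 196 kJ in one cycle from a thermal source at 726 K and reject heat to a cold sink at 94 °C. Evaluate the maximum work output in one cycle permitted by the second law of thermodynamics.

W_max ≈ 96.9 kJ

T_C = 94 °C → 94 + 273.15 = 367.15 K.
No engine can exceed the Carnot limit: η_max = 1 − T_C/T_H = 1 − 367.15/726.00 = 0.4943.
W_max = η_max · Q_H = 0.4943 × 196 = 96.9 kJ.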